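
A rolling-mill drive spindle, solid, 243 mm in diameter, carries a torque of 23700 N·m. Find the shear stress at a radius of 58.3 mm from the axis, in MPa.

4.04 MPa

J = πd⁴/32 = π(0.243)⁴/32 = 3.423×10^-4 m⁴.
Shear stress varies linearly with radius: τ = T·r/J = 23700 × 0.0583 / 3.423×10^-4 = 4.036×10^6 Pa.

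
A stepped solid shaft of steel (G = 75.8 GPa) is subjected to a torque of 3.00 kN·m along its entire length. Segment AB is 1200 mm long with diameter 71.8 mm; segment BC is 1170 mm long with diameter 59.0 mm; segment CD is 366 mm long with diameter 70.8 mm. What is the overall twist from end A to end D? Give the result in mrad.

63.0 mrad

J_AB = π(0.0718)⁴/32 = 2.61×10^-6 m⁴; J_BC = π(0.0590)⁴/32 = 1.19×10^-6 m⁴; J_CD = π(0.0708)⁴/32 = 2.47×10^-6 m⁴.
θ = (T/G)·Σ L_i/J_i = (3000/75.8×10⁹)·(1.20/2.61×10^-6 + 1.17/1.19×10^-6 + 0.366/2.47×10^-6) = 0.06300 rad.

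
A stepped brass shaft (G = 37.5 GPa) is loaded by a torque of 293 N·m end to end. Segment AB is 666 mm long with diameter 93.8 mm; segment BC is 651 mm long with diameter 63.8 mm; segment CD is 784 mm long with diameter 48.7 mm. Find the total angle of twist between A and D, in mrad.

14.9 mrad

J_AB = π(0.0938)⁴/32 = 7.60×10^-6 m⁴; J_BC = π(0.0638)⁴/32 = 1.63×10^-6 m⁴; J_CD = π(0.0487)⁴/32 = 5.52×10^-7 m⁴.
θ = (T/G)·Σ L_i/J_i = (293.0/37.5×10⁹)·(0.666/7.60×10^-6 + 0.651/1.63×10^-6 + 0.784/5.52×10^-7) = 0.01490 rad.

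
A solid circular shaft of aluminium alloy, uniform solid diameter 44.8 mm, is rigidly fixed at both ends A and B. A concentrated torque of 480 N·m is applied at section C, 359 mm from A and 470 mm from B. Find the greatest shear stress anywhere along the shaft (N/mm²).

With uniform GJ and both ends fixed, compatibility θ_AC = θ_CB gives T_A·a = T_B·b, together with T_A + T_B = T₀.
T_A = T₀·b/(a+b) = 480.0·470/829.0 = 272.1 N·m; T_B = 207.9 N·m.
τ in each portion: τ_AC = 1.54×10^7 Pa, τ_CB = 1.18×10^7 Pa; maximum is in AC.
τ_max = T_AC·r/J = 272.1·0.0224/3.95×10^-7 = 1.541×10^7 Pa.

15.4 N/mm²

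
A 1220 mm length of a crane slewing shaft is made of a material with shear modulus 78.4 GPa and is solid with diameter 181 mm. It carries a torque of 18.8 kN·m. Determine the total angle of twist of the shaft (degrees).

0.159°

J = πd⁴/32 = π(0.181)⁴/32 = 1.054×10^-4 m⁴.
θ = T·L/(G·J) = 18800 × 1.22 / (78.4×10⁹ × 1.054×10^-4) = 2.776×10^-3 rad.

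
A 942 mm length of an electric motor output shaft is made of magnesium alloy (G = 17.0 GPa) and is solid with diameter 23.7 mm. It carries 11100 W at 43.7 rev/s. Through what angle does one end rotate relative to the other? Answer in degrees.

ω = 2π·43.7 = 274.6 rad/s, so T = P/ω = 11100 / 274.6 = 40.43 N·m.
J = πd⁴/32 = π(0.0237)⁴/32 = 3.097×10^-8 m⁴.
θ = T·L/(G·J) = 40.43 × 0.942 / (17.0×10⁹ × 3.097×10^-8) = 0.07232 rad.

4.14°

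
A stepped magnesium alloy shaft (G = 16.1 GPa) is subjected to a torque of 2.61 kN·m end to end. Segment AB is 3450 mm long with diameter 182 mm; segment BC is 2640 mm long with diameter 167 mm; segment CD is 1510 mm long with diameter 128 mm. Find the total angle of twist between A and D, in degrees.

1.15°

J_AB = π(0.182)⁴/32 = 1.08×10^-4 m⁴; J_BC = π(0.167)⁴/32 = 7.64×10^-5 m⁴; J_CD = π(0.128)⁴/32 = 2.64×10^-5 m⁴.
θ = (T/G)·Σ L_i/J_i = (2610/16.1×10⁹)·(3.45/1.08×10^-4 + 2.64/7.64×10^-5 + 1.51/2.64×10^-5) = 0.02009 rad.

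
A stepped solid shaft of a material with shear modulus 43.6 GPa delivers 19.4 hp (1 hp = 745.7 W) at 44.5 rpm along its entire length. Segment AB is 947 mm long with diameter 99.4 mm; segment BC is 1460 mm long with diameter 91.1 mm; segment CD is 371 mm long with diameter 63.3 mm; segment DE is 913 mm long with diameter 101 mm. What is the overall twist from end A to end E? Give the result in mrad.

ω = 2π·44.5/60 = 4.660 rad/s, so T = P/ω = 19.4×745.7 / 4.660 = 3104 N·m.
J_AB = π(0.0994)⁴/32 = 9.58×10^-6 m⁴; J_BC = π(0.0911)⁴/32 = 6.76×10^-6 m⁴; J_CD = π(0.0633)⁴/32 = 1.58×10^-6 m⁴; J_DE = π(0.101)⁴/32 = 1.02×10^-5 m⁴.
θ = (T/G)·Σ L_i/J_i = (3104/43.6×10⁹)·(0.947/9.58×10^-6 + 1.46/6.76×10^-6 + 0.371/1.58×10^-6 + 0.913/1.02×10^-5) = 0.04553 rad.

45.5 mrad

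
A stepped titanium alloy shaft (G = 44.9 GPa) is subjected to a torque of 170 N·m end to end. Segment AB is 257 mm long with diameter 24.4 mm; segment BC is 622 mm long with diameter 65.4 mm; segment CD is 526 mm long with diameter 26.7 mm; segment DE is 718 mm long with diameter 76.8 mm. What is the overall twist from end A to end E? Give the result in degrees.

4.01°

J_AB = π(0.0244)⁴/32 = 3.48×10^-8 m⁴; J_BC = π(0.0654)⁴/32 = 1.80×10^-6 m⁴; J_CD = π(0.0267)⁴/32 = 4.99×10^-8 m⁴; J_DE = π(0.0768)⁴/32 = 3.42×10^-6 m⁴.
θ = (T/G)·Σ L_i/J_i = (170.0/44.9×10⁹)·(0.257/3.48×10^-8 + 0.622/1.80×10^-6 + 0.526/4.99×10^-8 + 0.718/3.42×10^-6) = 0.06999 rad.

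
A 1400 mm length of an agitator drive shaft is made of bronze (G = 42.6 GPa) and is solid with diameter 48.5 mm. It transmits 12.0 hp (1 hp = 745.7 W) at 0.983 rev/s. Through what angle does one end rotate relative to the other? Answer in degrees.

5.02°

ω = 2π·0.983 = 6.176 rad/s, so T = P/ω = 12.0×745.7 / 6.176 = 1449 N·m.
J = πd⁴/32 = π(0.0485)⁴/32 = 5.432×10^-7 m⁴.
θ = T·L/(G·J) = 1449 × 1.40 / (42.6×10⁹ × 5.432×10^-7) = 0.08765 rad.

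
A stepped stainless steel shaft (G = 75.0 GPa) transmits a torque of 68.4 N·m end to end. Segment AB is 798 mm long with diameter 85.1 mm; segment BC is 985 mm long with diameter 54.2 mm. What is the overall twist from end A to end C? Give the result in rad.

0.00120 rad

J_AB = π(0.0851)⁴/32 = 5.15×10^-6 m⁴; J_BC = π(0.0542)⁴/32 = 8.47×10^-7 m⁴.
θ = (T/G)·Σ L_i/J_i = (68.40/75.0×10⁹)·(0.798/5.15×10^-6 + 0.985/8.47×10^-7) = 1.202×10^-3 rad.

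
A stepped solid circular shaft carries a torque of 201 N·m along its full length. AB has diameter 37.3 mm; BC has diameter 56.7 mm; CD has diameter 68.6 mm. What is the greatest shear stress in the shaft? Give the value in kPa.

19700 kPa

Under the same torque, τ_max = 16T/(πd³) is largest where d is smallest — segment AB (d = 37.3 mm).
τ_max = 16·201.0/(π·(0.0373)³) = 1.973×10^7 Pa.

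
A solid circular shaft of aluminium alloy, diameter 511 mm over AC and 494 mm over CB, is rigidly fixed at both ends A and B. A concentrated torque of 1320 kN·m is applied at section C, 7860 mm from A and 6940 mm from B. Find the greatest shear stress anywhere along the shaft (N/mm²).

27.7 N/mm²

Compatibility: T_A·a/J_AC = T_B·b/J_CB with T_A + T_B = T₀.
J_AC = 6.69×10^-3 m⁴, J_CB = 5.85×10^-3 m⁴, so T_A = T₀·(J_AC/a)/((J_AC/a)+(J_CB/b)) = 663600 N·m, T_B = 656400 N·m.
τ in each portion: τ_AC = 2.53×10^7 Pa, τ_CB = 2.77×10^7 Pa; maximum is in CB.
τ_max = T_CB·r/J = 656400·0.247/5.85×10^-3 = 2.773×10^7 Pa.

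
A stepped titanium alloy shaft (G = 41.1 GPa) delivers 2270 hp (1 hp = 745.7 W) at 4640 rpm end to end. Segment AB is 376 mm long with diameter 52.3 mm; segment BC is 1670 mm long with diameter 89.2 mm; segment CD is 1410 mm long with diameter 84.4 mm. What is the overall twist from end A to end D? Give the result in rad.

ω = 2π·4640/60 = 485.9 rad/s, so T = P/ω = 2270×745.7 / 485.9 = 3484 N·m.
J_AB = π(0.0523)⁴/32 = 7.35×10^-7 m⁴; J_BC = π(0.0892)⁴/32 = 6.22×10^-6 m⁴; J_CD = π(0.0844)⁴/32 = 4.98×10^-6 m⁴.
θ = (T/G)·Σ L_i/J_i = (3484/41.1×10⁹)·(0.376/7.35×10^-7 + 1.67/6.22×10^-6 + 1.41/4.98×10^-6) = 0.09016 rad.

0.0902 rad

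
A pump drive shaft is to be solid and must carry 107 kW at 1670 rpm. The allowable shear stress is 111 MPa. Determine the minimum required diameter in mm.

30.4 mm

ω = 2π·1670/60 = 174.9 rad/s, so T = P/ω = 107×10³ / 174.9 = 611.8 N·m.
For a solid shaft τ_max = 16T/(πd³), so d = (16T/(π τ_allow))^(1/3) = (16·611.8/(π·1.11×10^8))^(1/3) = 0.03039 m.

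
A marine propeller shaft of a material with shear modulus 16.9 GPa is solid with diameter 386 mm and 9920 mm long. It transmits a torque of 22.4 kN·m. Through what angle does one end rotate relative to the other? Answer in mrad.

J = πd⁴/32 = π(0.386)⁴/32 = 2.179×10^-3 m⁴.
θ = T·L/(G·J) = 22400 × 9.92 / (16.9×10⁹ × 2.179×10^-3) = 6.033×10^-3 rad.

6.03 mrad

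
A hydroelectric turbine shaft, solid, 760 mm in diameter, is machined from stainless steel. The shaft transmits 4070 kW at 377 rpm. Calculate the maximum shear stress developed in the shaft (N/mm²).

ω = 2π·377/60 = 39.48 rad/s, so T = P/ω = 4070×10³ / 39.48 = 103100 N·m.
J = πd⁴/32 = π(0.760)⁴/32 = 0.03275 m⁴.
τ_max = T·r/J = 103100 × 0.380 / 0.03275 = 1.196×10^6 Pa.

1.20 N/mm²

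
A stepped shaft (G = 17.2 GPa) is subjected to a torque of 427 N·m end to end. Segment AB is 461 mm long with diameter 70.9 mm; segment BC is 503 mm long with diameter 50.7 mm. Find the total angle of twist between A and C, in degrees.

1.37°

J_AB = π(0.0709)⁴/32 = 2.48×10^-6 m⁴; J_BC = π(0.0507)⁴/32 = 6.49×10^-7 m⁴.
θ = (T/G)·Σ L_i/J_i = (427.0/17.2×10⁹)·(0.461/2.48×10^-6 + 0.503/6.49×10^-7) = 0.02386 rad.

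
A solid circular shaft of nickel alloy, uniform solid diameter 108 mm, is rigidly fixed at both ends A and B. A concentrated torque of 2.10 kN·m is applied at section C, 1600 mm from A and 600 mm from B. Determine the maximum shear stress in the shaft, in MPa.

With uniform GJ and both ends fixed, compatibility θ_AC = θ_CB gives T_A·a = T_B·b, together with T_A + T_B = T₀.
T_A = T₀·b/(a+b) = 2100·600/2200 = 572.7 N·m; T_B = 1527 N·m.
τ in each portion: τ_AC = 2.32×10^6 Pa, τ_CB = 6.17×10^6 Pa; maximum is in CB.
τ_max = T_CB·r/J = 1527·0.0540/1.34×10^-5 = 6.175×10^6 Pa.

6.17 MPa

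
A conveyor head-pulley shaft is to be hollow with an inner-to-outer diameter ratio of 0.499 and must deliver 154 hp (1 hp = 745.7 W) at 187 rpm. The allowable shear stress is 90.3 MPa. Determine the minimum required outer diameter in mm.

ω = 2π·187/60 = 19.58 rad/s, so T = P/ω = 154×745.7 / 19.58 = 5864 N·m.
For a hollow shaft with d_i/d_o = 0.499: τ_max = 16T/(π d_o³ (1−k⁴)), so d_o = [16T/(π τ_allow (1−k⁴))]^(1/3) = [16·5864/(π·9.03×10^7·0.9380)]^(1/3) = 0.07065 m.

70.6 mm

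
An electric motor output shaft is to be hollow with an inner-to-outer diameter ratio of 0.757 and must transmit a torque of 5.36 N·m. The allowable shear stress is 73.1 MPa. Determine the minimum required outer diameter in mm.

For a hollow shaft with d_i/d_o = 0.757: τ_max = 16T/(π d_o³ (1−k⁴)), so d_o = [16T/(π τ_allow (1−k⁴))]^(1/3) = [16·5.360/(π·7.31×10^7·0.6716)]^(1/3) = 0.008223 m.

8.22 mm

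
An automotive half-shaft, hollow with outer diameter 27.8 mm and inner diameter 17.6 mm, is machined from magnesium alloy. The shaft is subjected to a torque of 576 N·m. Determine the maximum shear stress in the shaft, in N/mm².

J = π(d_o⁴ − d_i⁴)/32 = π(0.0278⁴ − 0.0176⁴)/32 = 4.922×10^-8 m⁴.
τ_max = T·r/J = 576.0 × 0.0139 / 4.922×10^-8 = 1.627×10^8 Pa.

163 N/mm²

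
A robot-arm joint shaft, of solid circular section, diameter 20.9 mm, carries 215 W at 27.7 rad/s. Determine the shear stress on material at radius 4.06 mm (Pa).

ω = 27.7 rad/s, so T = P/ω = 215 / 27.70 = 7.762 N·m.
J = πd⁴/32 = π(0.0209)⁴/32 = 1.873×10^-8 m⁴.
Shear stress varies linearly with radius: τ = T·r/J = 7.762 × 0.00406 / 1.873×10^-8 = 1.682×10^6 Pa.

1.68e6 Pa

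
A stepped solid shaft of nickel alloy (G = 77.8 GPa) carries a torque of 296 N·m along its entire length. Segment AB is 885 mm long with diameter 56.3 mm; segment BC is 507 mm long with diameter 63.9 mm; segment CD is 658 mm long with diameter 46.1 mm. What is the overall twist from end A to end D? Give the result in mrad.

10.2 mrad

J_AB = π(0.0563)⁴/32 = 9.86×10^-7 m⁴; J_BC = π(0.0639)⁴/32 = 1.64×10^-6 m⁴; J_CD = π(0.0461)⁴/32 = 4.43×10^-7 m⁴.
θ = (T/G)·Σ L_i/J_i = (296.0/77.8×10⁹)·(0.885/9.86×10^-7 + 0.507/1.64×10^-6 + 0.658/4.43×10^-7) = 0.01024 rad.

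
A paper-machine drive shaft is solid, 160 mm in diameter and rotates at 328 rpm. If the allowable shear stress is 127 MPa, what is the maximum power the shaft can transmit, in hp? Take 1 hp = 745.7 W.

J = πd⁴/32 = π(0.160)⁴/32 = 6.434×10^-5 m⁴.
T_max = τ_allow·J/r = 1.27×10^8 × 6.434×10^-5 / 0.0800 = 102100 N·m.
ω = 2π·328/60 = 34.35 rad/s, so P_max = T_max·ω = 3.508×10^6 W.

4700 hp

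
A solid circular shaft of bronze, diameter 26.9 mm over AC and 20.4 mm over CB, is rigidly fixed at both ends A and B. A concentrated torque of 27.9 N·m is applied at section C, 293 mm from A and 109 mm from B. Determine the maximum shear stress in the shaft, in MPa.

7.88 MPa

Compatibility: T_A·a/J_AC = T_B·b/J_CB with T_A + T_B = T₀.
J_AC = 5.14×10^-8 m⁴, J_CB = 1.70×10^-8 m⁴, so T_A = T₀·(J_AC/a)/((J_AC/a)+(J_CB/b)) = 14.77 N·m, T_B = 13.13 N·m.
τ in each portion: τ_AC = 3.86×10^6 Pa, τ_CB = 7.88×10^6 Pa; maximum is in CB.
τ_max = T_CB·r/J = 13.13·0.0102/1.70×10^-8 = 7.877×10^6 Pa.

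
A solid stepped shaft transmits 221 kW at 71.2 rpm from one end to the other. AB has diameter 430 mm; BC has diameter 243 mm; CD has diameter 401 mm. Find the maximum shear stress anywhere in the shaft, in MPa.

10.5 MPa

ω = 2π·71.2/60 = 7.456 rad/s, so T = P/ω = 221×10³ / 7.456 = 29640 N·m.
Under the same torque, τ_max = 16T/(πd³) is largest where d is smallest — segment BC (d = 243 mm).
τ_max = 16·29640/(π·(0.243)³) = 1.052×10^7 Pa.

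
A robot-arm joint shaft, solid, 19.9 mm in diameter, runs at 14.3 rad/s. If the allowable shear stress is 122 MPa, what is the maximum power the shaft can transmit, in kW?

2.70 kW

J = πd⁴/32 = π(0.0199)⁴/32 = 1.540×10^-8 m⁴.
T_max = τ_allow·J/r = 1.22×10^8 × 1.540×10^-8 / 0.00995 = 188.8 N·m.
ω = 14.3 rad/s, so P_max = T_max·ω = 2700 W.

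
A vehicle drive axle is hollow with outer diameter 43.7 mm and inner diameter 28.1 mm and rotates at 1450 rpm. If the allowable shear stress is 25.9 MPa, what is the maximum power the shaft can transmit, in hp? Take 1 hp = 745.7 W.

J = π(d_o⁴ − d_i⁴)/32 = π(0.0437⁴ − 0.0281⁴)/32 = 2.968×10^-7 m⁴.
T_max = τ_allow·J/r = 2.59×10^7 × 2.968×10^-7 / 0.0219 = 351.8 N·m.
ω = 2π·1450/60 = 151.8 rad/s, so P_max = T_max·ω = 5.343×10^4 W.

71.6 hp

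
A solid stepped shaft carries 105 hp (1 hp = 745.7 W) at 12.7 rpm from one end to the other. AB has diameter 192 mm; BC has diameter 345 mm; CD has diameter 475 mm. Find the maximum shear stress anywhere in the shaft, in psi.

ω = 2π·12.7/60 = 1.330 rad/s, so T = P/ω = 105×745.7 / 1.330 = 58870 N·m.
Under the same torque, τ_max = 16T/(πd³) is largest where d is smallest — segment AB (d = 192 mm).
τ_max = 16·58870/(π·(0.192)³) = 4.236×10^7 Pa.

6140 psi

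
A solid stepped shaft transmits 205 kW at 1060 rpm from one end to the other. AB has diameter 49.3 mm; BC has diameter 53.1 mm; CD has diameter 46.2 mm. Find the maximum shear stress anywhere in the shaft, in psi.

13800 psi

ω = 2π·1060/60 = 111.0 rad/s, so T = P/ω = 205×10³ / 111.0 = 1847 N·m.
Under the same torque, τ_max = 16T/(πd³) is largest where d is smallest — segment CD (d = 46.2 mm).
τ_max = 16·1847/(π·(0.0462)³) = 9.538×10^7 Pa.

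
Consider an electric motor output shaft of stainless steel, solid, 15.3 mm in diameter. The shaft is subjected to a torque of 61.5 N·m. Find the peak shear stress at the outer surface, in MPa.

J = πd⁴/32 = π(0.0153)⁴/32 = 5.380×10^-9 m⁴.
τ_max = T·r/J = 61.50 × 0.00765 / 5.380×10^-9 = 8.745×10^7 Pa.

87.5 MPa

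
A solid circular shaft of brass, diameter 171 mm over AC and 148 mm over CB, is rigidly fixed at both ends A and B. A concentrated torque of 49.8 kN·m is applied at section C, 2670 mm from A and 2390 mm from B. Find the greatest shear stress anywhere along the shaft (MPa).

31.2 MPa

Compatibility: T_A·a/J_AC = T_B·b/J_CB with T_A + T_B = T₀.
J_AC = 8.39×10^-5 m⁴, J_CB = 4.71×10^-5 m⁴, so T_A = T₀·(J_AC/a)/((J_AC/a)+(J_CB/b)) = 30610 N·m, T_B = 19190 N·m.
τ in each portion: τ_AC = 3.12×10^7 Pa, τ_CB = 3.01×10^7 Pa; maximum is in AC.
τ_max = T_AC·r/J = 30610·0.0855/8.39×10^-5 = 3.118×10^7 Pa.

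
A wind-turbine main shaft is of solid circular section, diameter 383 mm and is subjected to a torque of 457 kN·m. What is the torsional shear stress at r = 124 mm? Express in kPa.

J = πd⁴/32 = π(0.383)⁴/32 = 2.112×10^-3 m⁴.
Shear stress varies linearly with radius: τ = T·r/J = 457000 × 0.124 / 2.112×10^-3 = 2.683×10^7 Pa.

26800 kPa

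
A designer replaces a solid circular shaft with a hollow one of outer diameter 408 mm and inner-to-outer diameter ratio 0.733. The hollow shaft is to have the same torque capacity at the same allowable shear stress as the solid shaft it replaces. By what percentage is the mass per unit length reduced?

Equal τ_max and T ⇒ the solid shaft needs d_s³ = d_o³(1−k⁴), so d_s = 408·(1−0.733⁴)^(1/3) = 364.2 mm.
Area ratio A_h/A_s = d_o²(1−k²)/d_s² = (1−k²)/(1−k⁴)^(2/3) = 0.5807.
Mass saving = 1 − 0.5807 = 41.9 %.

41.9 %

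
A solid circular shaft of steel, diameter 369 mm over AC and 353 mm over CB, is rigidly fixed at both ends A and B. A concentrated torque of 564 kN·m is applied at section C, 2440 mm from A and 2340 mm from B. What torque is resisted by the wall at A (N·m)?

301000 N·m

Compatibility: T_A·a/J_AC = T_B·b/J_CB with T_A + T_B = T₀.
J_AC = 1.82×10^-3 m⁴, J_CB = 1.52×10^-3 m⁴, so T_A = T₀·(J_AC/a)/((J_AC/a)+(J_CB/b)) = 301100 N·m, T_B = 262900 N·m.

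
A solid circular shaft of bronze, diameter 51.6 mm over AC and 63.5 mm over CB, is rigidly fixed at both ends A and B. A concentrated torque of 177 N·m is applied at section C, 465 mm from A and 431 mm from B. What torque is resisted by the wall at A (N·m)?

Compatibility: T_A·a/J_AC = T_B·b/J_CB with T_A + T_B = T₀.
J_AC = 6.96×10^-7 m⁴, J_CB = 1.60×10^-6 m⁴, so T_A = T₀·(J_AC/a)/((J_AC/a)+(J_CB/b)) = 50.94 N·m, T_B = 126.1 N·m.

50.9 N·m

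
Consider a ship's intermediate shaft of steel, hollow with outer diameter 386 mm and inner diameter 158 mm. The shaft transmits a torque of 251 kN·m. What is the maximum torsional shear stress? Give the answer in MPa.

22.9 MPa

J = π(d_o⁴ − d_i⁴)/32 = π(0.386⁴ − 0.158⁴)/32 = 2.118×10^-3 m⁴.
τ_max = T·r/J = 251000 × 0.193 / 2.118×10^-3 = 2.287×10^7 Pa.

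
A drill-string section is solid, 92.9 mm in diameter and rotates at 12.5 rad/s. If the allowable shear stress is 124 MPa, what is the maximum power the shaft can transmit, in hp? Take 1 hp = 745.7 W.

327 hp

J = πd⁴/32 = π(0.0929)⁴/32 = 7.312×10^-6 m⁴.
T_max = τ_allow·J/r = 1.24×10^8 × 7.312×10^-6 / 0.0465 = 19520 N·m.
ω = 12.5 rad/s, so P_max = T_max·ω = 2.440×10^5 W.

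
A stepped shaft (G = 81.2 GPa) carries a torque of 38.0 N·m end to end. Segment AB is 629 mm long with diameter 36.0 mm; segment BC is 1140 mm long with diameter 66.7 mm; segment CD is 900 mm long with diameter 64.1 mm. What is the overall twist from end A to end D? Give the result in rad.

0.00231 rad

J_AB = π(0.0360)⁴/32 = 1.65×10^-7 m⁴; J_BC = π(0.0667)⁴/32 = 1.94×10^-6 m⁴; J_CD = π(0.0641)⁴/32 = 1.66×10^-6 m⁴.
θ = (T/G)·Σ L_i/J_i = (38.00/81.2×10⁹)·(0.629/1.65×10^-7 + 1.14/1.94×10^-6 + 0.900/1.66×10^-6) = 2.314×10^-3 rad.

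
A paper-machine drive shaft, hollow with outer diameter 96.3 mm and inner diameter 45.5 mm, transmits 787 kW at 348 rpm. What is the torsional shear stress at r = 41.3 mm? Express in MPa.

ω = 2π·348/60 = 36.44 rad/s, so T = P/ω = 787×10³ / 36.44 = 21600 N·m.
J = π(d_o⁴ − d_i⁴)/32 = π(0.0963⁴ − 0.0455⁴)/32 = 8.022×10^-6 m⁴.
Shear stress varies linearly with radius: τ = T·r/J = 21600 × 0.0413 / 8.022×10^-6 = 1.112×10^8 Pa.

111 MPa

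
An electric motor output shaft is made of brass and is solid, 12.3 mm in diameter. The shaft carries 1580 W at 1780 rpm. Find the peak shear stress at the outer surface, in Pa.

2.32e7 Pa

ω = 2π·1780/60 = 186.4 rad/s, so T = P/ω = 1580 / 186.4 = 8.476 N·m.
J = πd⁴/32 = π(0.0123)⁴/32 = 2.247×10^-9 m⁴.
τ_max = T·r/J = 8.476 × 0.00615 / 2.247×10^-9 = 2.320×10^7 Pa.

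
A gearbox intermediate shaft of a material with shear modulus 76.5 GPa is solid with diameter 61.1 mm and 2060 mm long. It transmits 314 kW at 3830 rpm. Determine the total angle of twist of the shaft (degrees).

0.883°

ω = 2π·3830/60 = 401.1 rad/s, so T = P/ω = 314×10³ / 401.1 = 782.9 N·m.
J = πd⁴/32 = π(0.0611)⁴/32 = 1.368×10^-6 m⁴.
θ = T·L/(G·J) = 782.9 × 2.06 / (76.5×10⁹ × 1.368×10^-6) = 0.01541 rad.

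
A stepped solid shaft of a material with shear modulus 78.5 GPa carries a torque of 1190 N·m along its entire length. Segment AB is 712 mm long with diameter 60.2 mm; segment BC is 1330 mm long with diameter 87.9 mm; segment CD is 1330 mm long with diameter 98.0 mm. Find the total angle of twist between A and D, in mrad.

14.0 mrad

J_AB = π(0.0602)⁴/32 = 1.29×10^-6 m⁴; J_BC = π(0.0879)⁴/32 = 5.86×10^-6 m⁴; J_CD = π(0.0980)⁴/32 = 9.06×10^-6 m⁴.
θ = (T/G)·Σ L_i/J_i = (1190/78.5×10⁹)·(0.712/1.29×10^-6 + 1.33/5.86×10^-6 + 1.33/9.06×10^-6) = 0.01404 rad.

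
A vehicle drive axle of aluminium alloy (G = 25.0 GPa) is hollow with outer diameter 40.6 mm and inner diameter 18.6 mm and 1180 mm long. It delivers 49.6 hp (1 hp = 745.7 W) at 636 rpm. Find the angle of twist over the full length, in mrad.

103 mrad

ω = 2π·636/60 = 66.60 rad/s, so T = P/ω = 49.6×745.7 / 66.60 = 555.3 N·m.
J = π(d_o⁴ − d_i⁴)/32 = π(0.0406⁴ − 0.0186⁴)/32 = 2.550×10^-7 m⁴.
θ = T·L/(G·J) = 555.3 × 1.18 / (25.0×10⁹ × 2.550×10^-7) = 0.1028 rad.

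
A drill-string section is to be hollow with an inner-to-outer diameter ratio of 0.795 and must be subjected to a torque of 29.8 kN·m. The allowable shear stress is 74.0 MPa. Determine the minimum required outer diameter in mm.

For a hollow shaft with d_i/d_o = 0.795: τ_max = 16T/(π d_o³ (1−k⁴)), so d_o = [16T/(π τ_allow (1−k⁴))]^(1/3) = [16·29800/(π·7.40×10^7·0.6005)]^(1/3) = 0.1506 m.

151 mm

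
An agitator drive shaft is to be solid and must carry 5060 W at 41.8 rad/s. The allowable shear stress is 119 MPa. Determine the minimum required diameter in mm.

ω = 41.8 rad/s, so T = P/ω = 5060 / 41.80 = 121.1 N·m.
For a solid shaft τ_max = 16T/(πd³), so d = (16T/(π τ_allow))^(1/3) = (16·121.1/(π·1.19×10^8))^(1/3) = 0.01730 m.

17.3 mm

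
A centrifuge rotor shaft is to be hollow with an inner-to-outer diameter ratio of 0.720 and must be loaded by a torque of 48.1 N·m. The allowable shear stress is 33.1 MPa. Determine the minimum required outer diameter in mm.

For a hollow shaft with d_i/d_o = 0.720: τ_max = 16T/(π d_o³ (1−k⁴)), so d_o = [16T/(π τ_allow (1−k⁴))]^(1/3) = [16·48.10/(π·3.31×10^7·0.7313)]^(1/3) = 0.02163 m.

21.6 mm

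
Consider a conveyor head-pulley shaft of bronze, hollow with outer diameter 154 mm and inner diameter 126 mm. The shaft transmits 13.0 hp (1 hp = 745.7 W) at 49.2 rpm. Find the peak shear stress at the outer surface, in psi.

690 psi

ω = 2π·49.2/60 = 5.152 rad/s, so T = P/ω = 13.0×745.7 / 5.152 = 1882 N·m.
J = π(d_o⁴ − d_i⁴)/32 = π(0.154⁴ − 0.126⁴)/32 = 3.047×10^-5 m⁴.
τ_max = T·r/J = 1882 × 0.0770 / 3.047×10^-5 = 4.754×10^6 Pa.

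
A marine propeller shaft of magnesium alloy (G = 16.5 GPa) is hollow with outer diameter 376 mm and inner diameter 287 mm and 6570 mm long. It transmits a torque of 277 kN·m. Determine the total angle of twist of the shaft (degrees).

J = π(d_o⁴ − d_i⁴)/32 = π(0.376⁴ − 0.287⁴)/32 = 1.296×10^-3 m⁴.
θ = T·L/(G·J) = 277000 × 6.57 / (16.5×10⁹ × 1.296×10^-3) = 0.08510 rad.

4.88°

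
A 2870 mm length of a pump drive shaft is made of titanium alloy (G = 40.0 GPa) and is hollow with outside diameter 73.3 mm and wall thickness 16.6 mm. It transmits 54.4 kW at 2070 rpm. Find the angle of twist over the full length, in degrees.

0.400°

ω = 2π·2070/60 = 216.8 rad/s, so T = P/ω = 54.4×10³ / 216.8 = 251.0 N·m.
J = π(d_o⁴ − d_i⁴)/32 = π(0.0733⁴ − 0.0401⁴)/32 = 2.580×10^-6 m⁴.
θ = T·L/(G·J) = 251.0 × 2.87 / (40.0×10⁹ × 2.580×10^-6) = 6.978×10^-3 rad.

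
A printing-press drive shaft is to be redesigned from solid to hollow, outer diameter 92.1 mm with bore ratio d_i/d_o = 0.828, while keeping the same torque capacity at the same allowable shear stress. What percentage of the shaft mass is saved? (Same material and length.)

Equal τ_max and T ⇒ the solid shaft needs d_s³ = d_o³(1−k⁴), so d_s = 92.1·(1−0.828⁴)^(1/3) = 74.53 mm.
Area ratio A_h/A_s = d_o²(1−k²)/d_s² = (1−k²)/(1−k⁴)^(2/3) = 0.4801.
Mass saving = 1 − 0.4801 = 52.0 %.

52.0 %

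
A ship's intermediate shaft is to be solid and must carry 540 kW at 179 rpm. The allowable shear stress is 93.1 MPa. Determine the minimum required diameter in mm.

ω = 2π·179/60 = 18.74 rad/s, so T = P/ω = 540×10³ / 18.74 = 28810 N·m.
For a solid shaft τ_max = 16T/(πd³), so d = (16T/(π τ_allow))^(1/3) = (16·28810/(π·9.31×10^7))^(1/3) = 0.1164 m.

116 mm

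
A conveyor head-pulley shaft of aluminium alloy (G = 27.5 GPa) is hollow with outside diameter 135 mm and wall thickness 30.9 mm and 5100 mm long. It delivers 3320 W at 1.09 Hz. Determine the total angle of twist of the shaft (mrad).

ω = 2π·1.09 = 6.849 rad/s, so T = P/ω = 3320 / 6.849 = 484.8 N·m.
J = π(d_o⁴ − d_i⁴)/32 = π(0.135⁴ − 0.0732⁴)/32 = 2.979×10^-5 m⁴.
θ = T·L/(G·J) = 484.8 × 5.10 / (27.5×10⁹ × 2.979×10^-5) = 3.018×10^-3 rad.

3.02 mrad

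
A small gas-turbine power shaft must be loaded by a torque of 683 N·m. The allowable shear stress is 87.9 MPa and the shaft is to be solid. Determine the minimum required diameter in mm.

For a solid shaft τ_max = 16T/(πd³), so d = (16T/(π τ_allow))^(1/3) = (16·683.0/(π·8.79×10^7))^(1/3) = 0.03408 m.

34.1 mm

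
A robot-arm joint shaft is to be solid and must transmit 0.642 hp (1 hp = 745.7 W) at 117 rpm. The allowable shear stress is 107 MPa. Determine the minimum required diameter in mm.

12.3 mm

ω = 2π·117/60 = 12.25 rad/s, so T = P/ω = 0.642×745.7 / 12.25 = 39.07 N·m.
For a solid shaft τ_max = 16T/(πd³), so d = (16T/(π τ_allow))^(1/3) = (16·39.07/(π·1.07×10^8))^(1/3) = 0.01230 m.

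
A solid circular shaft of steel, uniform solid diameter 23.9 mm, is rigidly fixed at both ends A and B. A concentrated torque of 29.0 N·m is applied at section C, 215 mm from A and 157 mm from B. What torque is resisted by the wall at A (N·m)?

12.2 N·m

With uniform GJ and both ends fixed, compatibility θ_AC = θ_CB gives T_A·a = T_B·b, together with T_A + T_B = T₀.
T_A = T₀·b/(a+b) = 29.00·157/372.0 = 12.24 N·m; T_B = 16.76 N·m.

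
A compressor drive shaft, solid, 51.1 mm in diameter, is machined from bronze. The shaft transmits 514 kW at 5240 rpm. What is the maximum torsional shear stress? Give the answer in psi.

5190 psi

ω = 2π·5240/60 = 548.7 rad/s, so T = P/ω = 514×10³ / 548.7 = 936.7 N·m.
J = πd⁴/32 = π(0.0511)⁴/32 = 6.694×10^-7 m⁴.
τ_max = T·r/J = 936.7 × 0.0255 / 6.694×10^-7 = 3.575×10^7 Pa.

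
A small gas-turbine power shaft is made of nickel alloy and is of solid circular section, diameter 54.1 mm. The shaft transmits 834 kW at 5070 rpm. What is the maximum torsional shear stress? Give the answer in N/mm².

50.5 N/mm²

ω = 2π·5070/60 = 530.9 rad/s, so T = P/ω = 834×10³ / 530.9 = 1571 N·m.
J = πd⁴/32 = π(0.0541)⁴/32 = 8.410×10^-7 m⁴.
τ_max = T·r/J = 1571 × 0.0271 / 8.410×10^-7 = 5.053×10^7 Pa.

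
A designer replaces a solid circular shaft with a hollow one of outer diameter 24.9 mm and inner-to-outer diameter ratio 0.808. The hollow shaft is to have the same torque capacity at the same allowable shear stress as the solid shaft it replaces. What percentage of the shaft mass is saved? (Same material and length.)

Equal τ_max and T ⇒ the solid shaft needs d_s³ = d_o³(1−k⁴), so d_s = 24.9·(1−0.808⁴)^(1/3) = 20.69 mm.
Area ratio A_h/A_s = d_o²(1−k²)/d_s² = (1−k²)/(1−k⁴)^(2/3) = 0.5027.
Mass saving = 1 − 0.5027 = 49.7 %.

49.7 %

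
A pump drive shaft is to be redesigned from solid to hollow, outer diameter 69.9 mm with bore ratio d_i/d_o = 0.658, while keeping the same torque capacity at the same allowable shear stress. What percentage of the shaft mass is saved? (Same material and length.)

34.9 %

Equal τ_max and T ⇒ the solid shaft needs d_s³ = d_o³(1−k⁴), so d_s = 69.9·(1−0.658⁴)^(1/3) = 65.23 mm.
Area ratio A_h/A_s = d_o²(1−k²)/d_s² = (1−k²)/(1−k⁴)^(2/3) = 0.6512.
Mass saving = 1 − 0.6512 = 34.9 %.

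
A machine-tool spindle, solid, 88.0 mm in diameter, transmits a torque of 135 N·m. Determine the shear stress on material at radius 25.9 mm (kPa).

J = πd⁴/32 = π(0.0880)⁴/32 = 5.887×10^-6 m⁴.
Shear stress varies linearly with radius: τ = T·r/J = 135.0 × 0.0259 / 5.887×10^-6 = 5.939×10^5 Pa.

594 kPa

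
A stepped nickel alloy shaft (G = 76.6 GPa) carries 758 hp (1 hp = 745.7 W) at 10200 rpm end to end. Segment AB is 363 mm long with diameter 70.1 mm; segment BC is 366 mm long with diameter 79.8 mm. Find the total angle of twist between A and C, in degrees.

0.0970°

ω = 2π·10200/60 = 1068 rad/s, so T = P/ω = 758×745.7 / 1068 = 529.2 N·m.
J_AB = π(0.0701)⁴/32 = 2.37×10^-6 m⁴; J_BC = π(0.0798)⁴/32 = 3.98×10^-6 m⁴.
θ = (T/G)·Σ L_i/J_i = (529.2/76.6×10⁹)·(0.363/2.37×10^-6 + 0.366/3.98×10^-6) = 1.693×10^-3 rad.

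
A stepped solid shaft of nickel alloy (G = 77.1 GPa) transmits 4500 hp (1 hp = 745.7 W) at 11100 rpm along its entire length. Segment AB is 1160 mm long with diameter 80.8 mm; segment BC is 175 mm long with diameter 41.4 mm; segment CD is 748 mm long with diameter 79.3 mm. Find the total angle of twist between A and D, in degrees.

2.31°

ω = 2π·11100/60 = 1162 rad/s, so T = P/ω = 4500×745.7 / 1162 = 2887 N·m.
J_AB = π(0.0808)⁴/32 = 4.18×10^-6 m⁴; J_BC = π(0.0414)⁴/32 = 2.88×10^-7 m⁴; J_CD = π(0.0793)⁴/32 = 3.88×10^-6 m⁴.
θ = (T/G)·Σ L_i/J_i = (2887/77.1×10⁹)·(1.16/4.18×10^-6 + 0.175/2.88×10^-7 + 0.748/3.88×10^-6) = 0.04031 rad.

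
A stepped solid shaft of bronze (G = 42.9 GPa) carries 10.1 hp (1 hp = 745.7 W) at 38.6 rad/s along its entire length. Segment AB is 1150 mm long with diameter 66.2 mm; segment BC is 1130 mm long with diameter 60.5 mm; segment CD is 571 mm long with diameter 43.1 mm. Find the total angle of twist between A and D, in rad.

ω = 38.6 rad/s, so T = P/ω = 10.1×745.7 / 38.60 = 195.1 N·m.
J_AB = π(0.0662)⁴/32 = 1.89×10^-6 m⁴; J_BC = π(0.0605)⁴/32 = 1.32×10^-6 m⁴; J_CD = π(0.0431)⁴/32 = 3.39×10^-7 m⁴.
θ = (T/G)·Σ L_i/J_i = (195.1/42.9×10⁹)·(1.15/1.89×10^-6 + 1.13/1.32×10^-6 + 0.571/3.39×10^-7) = 0.01435 rad.

0.0143 rad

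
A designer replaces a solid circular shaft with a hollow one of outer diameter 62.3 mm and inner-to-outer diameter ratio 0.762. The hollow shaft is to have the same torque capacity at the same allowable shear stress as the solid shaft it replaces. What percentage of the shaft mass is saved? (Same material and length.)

Equal τ_max and T ⇒ the solid shaft needs d_s³ = d_o³(1−k⁴), so d_s = 62.3·(1−0.762⁴)^(1/3) = 54.32 mm.
Area ratio A_h/A_s = d_o²(1−k²)/d_s² = (1−k²)/(1−k⁴)^(2/3) = 0.5516.
Mass saving = 1 − 0.5516 = 44.8 %.

44.8 %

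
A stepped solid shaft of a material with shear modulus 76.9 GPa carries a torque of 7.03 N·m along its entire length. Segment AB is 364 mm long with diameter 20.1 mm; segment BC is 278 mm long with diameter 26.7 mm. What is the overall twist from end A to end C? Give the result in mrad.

J_AB = π(0.0201)⁴/32 = 1.60×10^-8 m⁴; J_BC = π(0.0267)⁴/32 = 4.99×10^-8 m⁴.
θ = (T/G)·Σ L_i/J_i = (7.030/76.9×10⁹)·(0.364/1.60×10^-8 + 0.278/4.99×10^-8) = 2.586×10^-3 rad.

2.59 mrad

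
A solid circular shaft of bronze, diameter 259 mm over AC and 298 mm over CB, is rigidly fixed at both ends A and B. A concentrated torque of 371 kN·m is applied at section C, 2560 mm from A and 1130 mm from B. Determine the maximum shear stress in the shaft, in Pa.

5.70e7 Pa

Compatibility: T_A·a/J_AC = T_B·b/J_CB with T_A + T_B = T₀.
J_AC = 4.42×10^-4 m⁴, J_CB = 7.74×10^-4 m⁴, so T_A = T₀·(J_AC/a)/((J_AC/a)+(J_CB/b)) = 74640 N·m, T_B = 296400 N·m.
τ in each portion: τ_AC = 2.19×10^7 Pa, τ_CB = 5.70×10^7 Pa; maximum is in CB.
τ_max = T_CB·r/J = 296400·0.149/7.74×10^-4 = 5.703×10^7 Pa.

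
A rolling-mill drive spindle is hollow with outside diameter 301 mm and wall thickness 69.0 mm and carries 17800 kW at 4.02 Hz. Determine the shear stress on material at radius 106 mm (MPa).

101 MPa

ω = 2π·4.02 = 25.26 rad/s, so T = P/ω = 17800×10³ / 25.26 = 704700 N·m.
J = π(d_o⁴ − d_i⁴)/32 = π(0.301⁴ − 0.163⁴)/32 = 7.366×10^-4 m⁴.
Shear stress varies linearly with radius: τ = T·r/J = 704700 × 0.106 / 7.366×10^-4 = 1.014×10^8 Pa.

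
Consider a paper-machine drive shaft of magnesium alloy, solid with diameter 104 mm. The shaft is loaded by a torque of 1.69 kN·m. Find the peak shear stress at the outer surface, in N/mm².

J = πd⁴/32 = π(0.104)⁴/32 = 1.149×10^-5 m⁴.
τ_max = T·r/J = 1690 × 0.0520 / 1.149×10^-5 = 7.652×10^6 Pa.

7.65 N/mm²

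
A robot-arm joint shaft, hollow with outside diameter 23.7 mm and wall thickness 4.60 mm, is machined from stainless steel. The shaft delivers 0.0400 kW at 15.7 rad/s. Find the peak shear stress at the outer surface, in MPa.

1.13 MPa

ω = 15.7 rad/s, so T = P/ω = 0.0400×10³ / 15.70 = 2.548 N·m.
J = π(d_o⁴ − d_i⁴)/32 = π(0.0237⁴ − 0.0145⁴)/32 = 2.663×10^-8 m⁴.
τ_max = T·r/J = 2.548 × 0.0118 / 2.663×10^-8 = 1.134×10^6 Pa.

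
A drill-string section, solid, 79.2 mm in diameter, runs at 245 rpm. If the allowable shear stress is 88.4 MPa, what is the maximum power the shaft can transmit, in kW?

221 kW

J = πd⁴/32 = π(0.0792)⁴/32 = 3.863×10^-6 m⁴.
T_max = τ_allow·J/r = 8.84×10^7 × 3.863×10^-6 / 0.0396 = 8623 N·m.
ω = 2π·245/60 = 25.66 rad/s, so P_max = T_max·ω = 2.212×10^5 W.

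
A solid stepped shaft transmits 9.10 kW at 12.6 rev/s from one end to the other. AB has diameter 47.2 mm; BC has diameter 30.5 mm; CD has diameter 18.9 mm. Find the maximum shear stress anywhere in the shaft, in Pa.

8.67e7 Pa

ω = 2π·12.6 = 79.17 rad/s, so T = P/ω = 9.10×10³ / 79.17 = 114.9 N·m.
Under the same torque, τ_max = 16T/(πd³) is largest where d is smallest — segment CD (d = 18.9 mm).
τ_max = 16·114.9/(π·(0.0189)³) = 8.671×10^7 Pa.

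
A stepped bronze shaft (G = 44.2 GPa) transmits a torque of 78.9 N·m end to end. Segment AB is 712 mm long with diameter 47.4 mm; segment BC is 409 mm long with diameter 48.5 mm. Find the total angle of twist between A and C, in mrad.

3.91 mrad

J_AB = π(0.0474)⁴/32 = 4.96×10^-7 m⁴; J_BC = π(0.0485)⁴/32 = 5.43×10^-7 m⁴.
θ = (T/G)·Σ L_i/J_i = (78.90/44.2×10⁹)·(0.712/4.96×10^-7 + 0.409/5.43×10^-7) = 3.909×10^-3 rad.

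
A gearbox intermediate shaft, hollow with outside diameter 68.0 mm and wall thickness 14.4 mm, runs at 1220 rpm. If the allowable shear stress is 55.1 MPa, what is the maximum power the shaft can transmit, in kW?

J = π(d_o⁴ − d_i⁴)/32 = π(0.0680⁴ − 0.0392⁴)/32 = 1.867×10^-6 m⁴.
T_max = τ_allow·J/r = 5.51×10^7 × 1.867×10^-6 / 0.0340 = 3026 N·m.
ω = 2π·1220/60 = 127.8 rad/s, so P_max = T_max·ω = 3.866×10^5 W.

387 kW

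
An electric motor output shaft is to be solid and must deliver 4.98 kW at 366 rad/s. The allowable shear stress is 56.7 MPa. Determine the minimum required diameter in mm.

10.7 mm

ω = 366 rad/s, so T = P/ω = 4.98×10³ / 366.0 = 13.61 N·m.
For a solid shaft τ_max = 16T/(πd³), so d = (16T/(π τ_allow))^(1/3) = (16·13.61/(π·5.67×10^7))^(1/3) = 0.01069 m.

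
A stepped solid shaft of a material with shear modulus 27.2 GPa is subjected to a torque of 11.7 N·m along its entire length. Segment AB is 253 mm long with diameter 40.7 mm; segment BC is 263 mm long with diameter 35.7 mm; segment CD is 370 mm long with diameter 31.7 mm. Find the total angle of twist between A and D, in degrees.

J_AB = π(0.0407)⁴/32 = 2.69×10^-7 m⁴; J_BC = π(0.0357)⁴/32 = 1.59×10^-7 m⁴; J_CD = π(0.0317)⁴/32 = 9.91×10^-8 m⁴.
θ = (T/G)·Σ L_i/J_i = (11.70/27.2×10⁹)·(0.253/2.69×10^-7 + 0.263/1.59×10^-7 + 0.370/9.91×10^-8) = 2.719×10^-3 rad.

0.156°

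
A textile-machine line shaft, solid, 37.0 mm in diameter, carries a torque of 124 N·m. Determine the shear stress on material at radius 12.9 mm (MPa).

J = πd⁴/32 = π(0.0370)⁴/32 = 1.840×10^-7 m⁴.
Shear stress varies linearly with radius: τ = T·r/J = 124.0 × 0.0129 / 1.840×10^-7 = 8.694×10^6 Pa.

8.69 MPa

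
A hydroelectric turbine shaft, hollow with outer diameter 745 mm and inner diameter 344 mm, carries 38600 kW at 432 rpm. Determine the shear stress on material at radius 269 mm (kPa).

ω = 2π·432/60 = 45.24 rad/s, so T = P/ω = 38600×10³ / 45.24 = 853200 N·m.
J = π(d_o⁴ − d_i⁴)/32 = π(0.745⁴ − 0.344⁴)/32 = 0.02887 m⁴.
Shear stress varies linearly with radius: τ = T·r/J = 853200 × 0.269 / 0.02887 = 7.951×10^6 Pa.

7950 kPa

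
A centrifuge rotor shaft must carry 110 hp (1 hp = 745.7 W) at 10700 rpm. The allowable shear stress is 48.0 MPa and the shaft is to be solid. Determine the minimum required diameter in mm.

ω = 2π·10700/60 = 1121 rad/s, so T = P/ω = 110×745.7 / 1121 = 73.21 N·m.
For a solid shaft τ_max = 16T/(πd³), so d = (16T/(π τ_allow))^(1/3) = (16·73.21/(π·4.80×10^7))^(1/3) = 0.01980 m.

19.8 mm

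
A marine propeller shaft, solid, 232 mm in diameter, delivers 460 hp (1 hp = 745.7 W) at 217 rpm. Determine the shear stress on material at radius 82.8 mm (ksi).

ω = 2π·217/60 = 22.72 rad/s, so T = P/ω = 460×745.7 / 22.72 = 15100 N·m.
J = πd⁴/32 = π(0.232)⁴/32 = 2.844×10^-4 m⁴.
Shear stress varies linearly with radius: τ = T·r/J = 15100 × 0.0828 / 2.844×10^-4 = 4.395×10^6 Pa.

0.637 ksi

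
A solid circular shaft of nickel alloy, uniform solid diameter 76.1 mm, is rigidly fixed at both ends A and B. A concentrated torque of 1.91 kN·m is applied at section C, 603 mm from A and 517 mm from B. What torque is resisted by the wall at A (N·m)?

With uniform GJ and both ends fixed, compatibility θ_AC = θ_CB gives T_A·a = T_B·b, together with T_A + T_B = T₀.
T_A = T₀·b/(a+b) = 1910·517/1120 = 881.7 N·m; T_B = 1028 N·m.

882 N·m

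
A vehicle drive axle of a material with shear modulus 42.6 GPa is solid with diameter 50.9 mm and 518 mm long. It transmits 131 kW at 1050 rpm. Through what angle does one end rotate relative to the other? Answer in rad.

ω = 2π·1050/60 = 110.0 rad/s, so T = P/ω = 131×10³ / 110.0 = 1191 N·m.
J = πd⁴/32 = π(0.0509)⁴/32 = 6.590×10^-7 m⁴.
θ = T·L/(G·J) = 1191 × 0.518 / (42.6×10⁹ × 6.590×10^-7) = 0.02198 rad.

0.0220 rad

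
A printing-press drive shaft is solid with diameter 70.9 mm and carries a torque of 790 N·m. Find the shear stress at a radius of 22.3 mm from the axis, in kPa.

7100 kPa

J = πd⁴/32 = π(0.0709)⁴/32 = 2.481×10^-6 m⁴.
Shear stress varies linearly with radius: τ = T·r/J = 790.0 × 0.0223 / 2.481×10^-6 = 7.101×10^6 Pa.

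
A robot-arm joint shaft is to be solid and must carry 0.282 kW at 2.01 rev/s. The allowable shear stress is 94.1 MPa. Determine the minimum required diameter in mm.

ω = 2π·2.01 = 12.63 rad/s, so T = P/ω = 0.282×10³ / 12.63 = 22.33 N·m.
For a solid shaft τ_max = 16T/(πd³), so d = (16T/(π τ_allow))^(1/3) = (16·22.33/(π·9.41×10^7))^(1/3) = 0.01065 m.

10.7 mm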